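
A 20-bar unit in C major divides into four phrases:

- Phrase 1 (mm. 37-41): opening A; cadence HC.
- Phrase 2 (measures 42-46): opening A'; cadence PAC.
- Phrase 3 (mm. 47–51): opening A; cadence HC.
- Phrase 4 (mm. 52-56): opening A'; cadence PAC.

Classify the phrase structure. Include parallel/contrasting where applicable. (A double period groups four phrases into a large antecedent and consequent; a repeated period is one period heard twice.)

repeated period

The cadence pattern HC–PAC–HC–PAC is weak–strong twice, and phrases 3–4 restate phrases 1–2: a period heard twice, not a double period (which would end weakly at phrase 2).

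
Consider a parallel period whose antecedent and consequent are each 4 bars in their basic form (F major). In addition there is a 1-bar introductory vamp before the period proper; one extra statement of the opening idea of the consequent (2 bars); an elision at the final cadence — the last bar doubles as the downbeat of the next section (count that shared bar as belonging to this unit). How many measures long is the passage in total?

Basic parallel period: 4 + 4 = 8 bars.
8 (basic form) + 1 (introduction) + 2 (extra statement) = 11.
The elision shares a bar with the next section but does not change this unit's count.

11 measures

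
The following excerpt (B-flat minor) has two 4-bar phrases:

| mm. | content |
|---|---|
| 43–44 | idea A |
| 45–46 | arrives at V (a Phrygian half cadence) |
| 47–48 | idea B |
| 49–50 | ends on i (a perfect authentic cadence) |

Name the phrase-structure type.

contrasting period

Phrase 1 ends with a Phrygian half cadence (weaker) and phrase 2 with a perfect authentic cadence (stronger): antecedent + consequent = a period.
The two phrases open with different material (A / B), so the period is contrasting.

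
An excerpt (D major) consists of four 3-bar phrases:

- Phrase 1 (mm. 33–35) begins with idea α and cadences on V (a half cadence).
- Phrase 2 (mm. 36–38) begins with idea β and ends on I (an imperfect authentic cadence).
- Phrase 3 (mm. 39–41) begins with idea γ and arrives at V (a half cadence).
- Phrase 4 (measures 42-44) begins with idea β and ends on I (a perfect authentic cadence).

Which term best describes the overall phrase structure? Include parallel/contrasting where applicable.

Four phrases in two halves: the first half (mm. 33-38) ends with an imperfect authentic cadence, the second (mm. 39–44) with a perfect authentic cadence — a large antecedent–consequent pair, i.e. a double period.
Phrase 3 begins with different material from phrase 1, making it contrasting.

contrasting double period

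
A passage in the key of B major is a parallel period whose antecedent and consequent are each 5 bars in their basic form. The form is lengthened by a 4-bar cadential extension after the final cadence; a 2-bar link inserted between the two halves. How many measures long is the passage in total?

16 measures

Basic parallel period: 5 + 5 = 10 bars.
10 (basic form) + 4 (cadential extension) + 2 (link) = 16.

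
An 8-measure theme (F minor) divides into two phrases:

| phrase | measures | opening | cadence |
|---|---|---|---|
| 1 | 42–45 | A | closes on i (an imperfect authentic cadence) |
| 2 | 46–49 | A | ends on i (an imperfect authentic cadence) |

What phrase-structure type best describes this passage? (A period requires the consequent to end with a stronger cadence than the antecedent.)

repeated phrase

Both phrases have the same opening (A) and the same cadence (imperfect authentic cadence): the second is a restatement, not a consequent, so this is a repeated phrase rather than a period.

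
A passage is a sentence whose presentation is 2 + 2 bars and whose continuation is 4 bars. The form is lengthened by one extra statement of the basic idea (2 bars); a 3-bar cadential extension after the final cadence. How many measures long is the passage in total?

Basic sentence: 2 + 2 + 4 = 8 bars.
8 (basic form) + 2 (extra statement) + 3 (cadential extension) = 13.

13 measures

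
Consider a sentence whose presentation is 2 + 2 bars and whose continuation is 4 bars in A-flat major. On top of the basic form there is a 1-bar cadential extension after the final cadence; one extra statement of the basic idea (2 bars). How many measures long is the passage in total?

Basic sentence: 2 + 2 + 4 = 8 bars.
8 (basic form) + 1 (cadential extension) + 2 (extra statement) = 11.

11 measures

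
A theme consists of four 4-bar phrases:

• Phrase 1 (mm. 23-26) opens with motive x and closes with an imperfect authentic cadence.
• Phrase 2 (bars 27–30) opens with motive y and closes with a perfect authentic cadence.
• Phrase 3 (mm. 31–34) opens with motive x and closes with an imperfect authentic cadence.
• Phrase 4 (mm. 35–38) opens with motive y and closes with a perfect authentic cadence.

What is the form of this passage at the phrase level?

repeated period

The cadence pattern IAC–PAC–IAC–PAC is weak–strong twice, and phrases 3–4 restate phrases 1–2: a period heard twice, not a double period (which would end weakly at phrase 2).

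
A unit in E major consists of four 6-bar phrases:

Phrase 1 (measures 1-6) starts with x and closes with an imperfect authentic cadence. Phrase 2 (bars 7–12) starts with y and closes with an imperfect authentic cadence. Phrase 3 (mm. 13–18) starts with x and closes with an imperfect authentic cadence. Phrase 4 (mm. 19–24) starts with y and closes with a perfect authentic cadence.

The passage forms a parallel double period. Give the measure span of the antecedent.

measures 1–12

In a double period the first pair of phrases (ending imperfect authentic cadence) is the large antecedent and the second pair (ending perfect authentic cadence) is the large consequent; the antecedent is measures 1–12.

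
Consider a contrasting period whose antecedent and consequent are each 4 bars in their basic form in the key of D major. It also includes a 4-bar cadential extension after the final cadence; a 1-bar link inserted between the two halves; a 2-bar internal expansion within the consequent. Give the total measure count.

15 measures

Basic contrasting period: 4 + 4 = 8 bars.
8 (basic form) + 4 (cadential extension) + 1 (link) + 2 (internal expansion) = 15.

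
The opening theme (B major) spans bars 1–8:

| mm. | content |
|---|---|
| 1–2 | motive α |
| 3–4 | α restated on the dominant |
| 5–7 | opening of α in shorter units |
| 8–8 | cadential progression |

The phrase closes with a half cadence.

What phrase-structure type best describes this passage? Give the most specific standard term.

sentence

Basic idea (mm. 1-2) + its repetition (mm. 3–4) form the presentation; fragmentation and cadence (mm. 5–8) form the continuation — the 8-bar whole is a sentence.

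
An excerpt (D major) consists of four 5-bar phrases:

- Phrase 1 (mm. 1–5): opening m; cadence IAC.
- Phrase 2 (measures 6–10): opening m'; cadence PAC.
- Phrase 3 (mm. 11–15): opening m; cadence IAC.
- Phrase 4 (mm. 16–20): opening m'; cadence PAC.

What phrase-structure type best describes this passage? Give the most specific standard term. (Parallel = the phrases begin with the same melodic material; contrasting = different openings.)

repeated period

The cadence pattern IAC–PAC–IAC–PAC is weak–strong twice, and phrases 3–4 restate phrases 1–2: a period heard twice, not a double period (which would end weakly at phrase 2).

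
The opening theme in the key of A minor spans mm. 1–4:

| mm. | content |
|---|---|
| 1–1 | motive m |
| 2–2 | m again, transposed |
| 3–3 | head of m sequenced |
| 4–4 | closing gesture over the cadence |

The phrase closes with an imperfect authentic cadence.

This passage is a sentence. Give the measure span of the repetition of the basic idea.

The presentation of a sentence is the basic idea (bar 1) plus its repetition (m. 2); the repetition of the basic idea is therefore m. 2.

measures 2–2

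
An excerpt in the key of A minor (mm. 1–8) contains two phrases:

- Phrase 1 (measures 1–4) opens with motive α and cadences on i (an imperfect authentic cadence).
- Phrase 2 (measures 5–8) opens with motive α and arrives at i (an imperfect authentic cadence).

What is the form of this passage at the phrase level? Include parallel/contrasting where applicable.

Both phrases have the same opening (α) and the same cadence (imperfect authentic cadence): the second is a restatement, not a consequent, so this is a repeated phrase rather than a period.

repeated phrase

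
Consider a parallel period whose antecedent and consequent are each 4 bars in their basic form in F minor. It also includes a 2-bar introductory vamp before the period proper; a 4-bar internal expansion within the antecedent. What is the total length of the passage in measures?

Basic parallel period: 4 + 4 = 8 bars.
8 (basic form) + 2 (introduction) + 4 (internal expansion) = 14.

14 measures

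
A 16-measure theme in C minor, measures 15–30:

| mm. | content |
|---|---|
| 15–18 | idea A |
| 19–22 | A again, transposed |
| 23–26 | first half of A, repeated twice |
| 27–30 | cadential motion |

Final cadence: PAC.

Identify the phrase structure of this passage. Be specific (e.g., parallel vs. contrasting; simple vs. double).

Basic idea (measures 15-18) + its repetition (mm. 19-22) form the presentation; fragmentation and cadence (measures 23-30) form the continuation — the 16-bar whole is a sentence.

sentence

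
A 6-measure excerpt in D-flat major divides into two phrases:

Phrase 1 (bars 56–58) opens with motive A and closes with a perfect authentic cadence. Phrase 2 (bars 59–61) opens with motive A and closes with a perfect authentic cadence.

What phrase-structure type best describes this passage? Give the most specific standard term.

Both phrases have the same opening (A) and the same cadence (perfect authentic cadence): the second is a restatement, not a consequent, so this is a repeated phrase rather than a period.

repeated phrase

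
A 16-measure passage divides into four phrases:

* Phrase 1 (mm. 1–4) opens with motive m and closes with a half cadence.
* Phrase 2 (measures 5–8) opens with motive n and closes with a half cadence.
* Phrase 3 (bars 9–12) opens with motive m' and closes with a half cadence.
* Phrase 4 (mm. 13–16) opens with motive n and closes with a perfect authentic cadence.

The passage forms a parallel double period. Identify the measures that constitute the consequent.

In a double period the four phrases pair into a large antecedent (phrases 1–2, ending half cadence) and a large consequent (phrases 3–4, ending perfect authentic cadence). The consequent spans bars 9-16.

measures 9–16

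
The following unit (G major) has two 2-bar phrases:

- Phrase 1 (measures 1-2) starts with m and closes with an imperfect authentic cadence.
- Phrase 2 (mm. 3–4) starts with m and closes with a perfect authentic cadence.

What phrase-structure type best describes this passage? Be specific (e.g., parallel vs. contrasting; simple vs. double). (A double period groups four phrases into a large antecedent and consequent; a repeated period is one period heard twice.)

parallel period

Phrase 1 ends with an imperfect authentic cadence (weaker) and phrase 2 with a perfect authentic cadence (stronger): antecedent + consequent = a period.
The two phrases open with the same material (m / m), so the period is parallel.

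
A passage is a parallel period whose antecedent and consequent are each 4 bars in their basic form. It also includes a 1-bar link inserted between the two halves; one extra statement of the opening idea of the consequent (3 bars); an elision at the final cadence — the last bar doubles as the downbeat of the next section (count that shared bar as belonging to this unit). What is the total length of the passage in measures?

12 measures

Basic parallel period: 4 + 4 = 8 bars.
8 (basic form) + 1 (link) + 3 (extra statement) = 12.
The elision shares a bar with the next section but does not change this unit's count.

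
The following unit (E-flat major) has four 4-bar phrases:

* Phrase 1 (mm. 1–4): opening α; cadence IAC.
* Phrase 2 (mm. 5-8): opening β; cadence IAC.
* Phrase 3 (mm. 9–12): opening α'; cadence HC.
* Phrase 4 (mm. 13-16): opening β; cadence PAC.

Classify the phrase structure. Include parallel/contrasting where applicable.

parallel double period

Four phrases in two halves: the first half (bars 1-8) ends with an imperfect authentic cadence, the second (measures 9-16) with a perfect authentic cadence — a large antecedent–consequent pair, i.e. a double period.
Phrase 3 begins with the same material as phrase 1, making it parallel.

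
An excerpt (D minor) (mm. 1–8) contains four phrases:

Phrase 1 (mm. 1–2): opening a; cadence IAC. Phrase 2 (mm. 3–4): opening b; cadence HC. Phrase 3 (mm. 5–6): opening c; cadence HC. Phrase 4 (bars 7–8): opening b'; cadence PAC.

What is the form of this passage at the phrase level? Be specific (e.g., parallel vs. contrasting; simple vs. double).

contrasting double period

Four phrases in two halves: the first half (mm. 1-4) ends with a half cadence, the second (measures 5–8) with a perfect authentic cadence — a large antecedent–consequent pair, i.e. a double period.
Phrase 3 begins with different material from phrase 1, making it contrasting.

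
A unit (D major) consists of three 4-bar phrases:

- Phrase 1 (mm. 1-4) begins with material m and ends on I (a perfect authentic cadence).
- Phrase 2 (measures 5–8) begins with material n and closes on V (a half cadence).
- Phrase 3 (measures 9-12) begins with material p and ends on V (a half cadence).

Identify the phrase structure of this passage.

The final phrase closes with a half cadence, which is not stronger than the preceding half cadence; the 3 phrases lack an overall antecedent–consequent design and so form a phrase group.

phrase group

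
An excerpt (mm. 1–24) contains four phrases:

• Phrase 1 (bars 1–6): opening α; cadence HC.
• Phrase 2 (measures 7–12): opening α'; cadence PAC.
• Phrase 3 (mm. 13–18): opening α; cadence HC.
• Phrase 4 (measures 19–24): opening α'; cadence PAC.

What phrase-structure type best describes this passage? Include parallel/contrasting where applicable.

The cadence pattern HC–PAC–HC–PAC is weak–strong twice, and phrases 3–4 restate phrases 1–2: a period heard twice, not a double period (which would end weakly at phrase 2).

repeated period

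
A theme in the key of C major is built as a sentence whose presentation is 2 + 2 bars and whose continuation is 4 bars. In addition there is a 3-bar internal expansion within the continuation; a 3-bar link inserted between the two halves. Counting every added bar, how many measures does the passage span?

Basic sentence: 2 + 2 + 4 = 8 bars.
8 (basic form) + 3 (internal expansion) + 3 (link) = 14.

14 measures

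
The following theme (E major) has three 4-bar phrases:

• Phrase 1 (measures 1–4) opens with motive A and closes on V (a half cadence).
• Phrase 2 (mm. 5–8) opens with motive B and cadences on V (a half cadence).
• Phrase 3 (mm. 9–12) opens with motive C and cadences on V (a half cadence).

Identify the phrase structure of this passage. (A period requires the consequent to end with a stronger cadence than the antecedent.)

phrase group

The final phrase closes with a half cadence, which is not stronger than the preceding half cadence; the 3 phrases lack an overall antecedent–consequent design and so form a phrase group.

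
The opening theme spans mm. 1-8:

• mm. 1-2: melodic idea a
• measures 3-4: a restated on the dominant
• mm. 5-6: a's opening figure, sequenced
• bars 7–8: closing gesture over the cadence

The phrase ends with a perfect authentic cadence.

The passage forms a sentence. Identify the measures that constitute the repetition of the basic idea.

measures 3–4

The presentation of a sentence is the basic idea (bars 1–2) plus its repetition (bars 3-4); the repetition of the basic idea is therefore mm. 3-4.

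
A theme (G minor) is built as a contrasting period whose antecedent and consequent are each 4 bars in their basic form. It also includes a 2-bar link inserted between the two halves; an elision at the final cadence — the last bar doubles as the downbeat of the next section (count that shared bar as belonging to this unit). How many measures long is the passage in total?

Basic contrasting period: 4 + 4 = 8 bars.
8 (basic form) + 2 (link) = 10.
The elision shares a bar with the next section but does not change this unit's count.

10 measures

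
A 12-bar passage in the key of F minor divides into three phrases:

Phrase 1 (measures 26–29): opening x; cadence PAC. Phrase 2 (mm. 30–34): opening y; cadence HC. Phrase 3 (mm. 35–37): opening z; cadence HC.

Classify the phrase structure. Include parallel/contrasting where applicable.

The final phrase closes with a half cadence, which is not stronger than the preceding half cadence; the 3 phrases lack an overall antecedent–consequent design and so form a phrase group.

phrase group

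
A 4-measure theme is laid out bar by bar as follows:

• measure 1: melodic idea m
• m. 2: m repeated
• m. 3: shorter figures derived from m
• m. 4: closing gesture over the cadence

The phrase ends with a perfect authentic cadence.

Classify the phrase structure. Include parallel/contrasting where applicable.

Basic idea (m. 1) + its repetition (measure 2) form the presentation; fragmentation and cadence (bars 3–4) form the continuation — the 4-bar whole is a sentence.

sentence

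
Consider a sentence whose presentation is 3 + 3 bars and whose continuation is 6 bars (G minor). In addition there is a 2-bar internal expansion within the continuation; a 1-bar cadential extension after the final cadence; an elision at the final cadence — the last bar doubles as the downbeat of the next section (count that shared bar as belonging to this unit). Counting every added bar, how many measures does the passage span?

15 measures

Basic sentence: 3 + 3 + 6 = 12 bars.
12 (basic form) + 2 (internal expansion) + 1 (cadential extension) = 15.
The elision shares a bar with the next section but does not change this unit's count.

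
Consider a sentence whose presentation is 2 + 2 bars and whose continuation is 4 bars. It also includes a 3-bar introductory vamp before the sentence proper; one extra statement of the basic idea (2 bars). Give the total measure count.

13 measures

Basic sentence: 2 + 2 + 4 = 8 bars.
8 (basic form) + 3 (introduction) + 2 (extra statement) = 13.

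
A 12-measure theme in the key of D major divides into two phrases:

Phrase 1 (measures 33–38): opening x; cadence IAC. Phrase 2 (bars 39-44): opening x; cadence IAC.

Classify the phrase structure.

repeated phrase

Both phrases have the same opening (x) and the same cadence (imperfect authentic cadence): the second is a restatement, not a consequent, so this is a repeated phrase rather than a period.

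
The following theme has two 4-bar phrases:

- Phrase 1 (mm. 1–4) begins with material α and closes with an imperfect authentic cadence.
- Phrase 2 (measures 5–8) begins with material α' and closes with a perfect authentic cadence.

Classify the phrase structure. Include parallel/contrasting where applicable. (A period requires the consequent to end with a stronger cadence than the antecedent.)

parallel period

Phrase 1 ends with an imperfect authentic cadence (weaker) and phrase 2 with a perfect authentic cadence (stronger): antecedent + consequent = a period.
The two phrases open with the same material (α / α'), so the period is parallel.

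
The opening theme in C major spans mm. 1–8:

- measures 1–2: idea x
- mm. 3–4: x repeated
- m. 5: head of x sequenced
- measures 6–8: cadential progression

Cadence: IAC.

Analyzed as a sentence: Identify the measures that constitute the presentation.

The presentation of a sentence is the basic idea (bars 1-2) plus its repetition (mm. 3-4); the presentation is therefore mm. 1–4.

measures 1–4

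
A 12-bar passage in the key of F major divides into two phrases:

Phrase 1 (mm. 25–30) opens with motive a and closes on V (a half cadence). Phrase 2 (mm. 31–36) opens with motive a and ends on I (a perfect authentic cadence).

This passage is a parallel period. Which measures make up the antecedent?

The antecedent is the phrase ending with the weaker cadence (half cadence, phrase 1) and the consequent the one ending more conclusively (perfect authentic cadence, phrase 2); the antecedent is bars 25-30.

measures 25–30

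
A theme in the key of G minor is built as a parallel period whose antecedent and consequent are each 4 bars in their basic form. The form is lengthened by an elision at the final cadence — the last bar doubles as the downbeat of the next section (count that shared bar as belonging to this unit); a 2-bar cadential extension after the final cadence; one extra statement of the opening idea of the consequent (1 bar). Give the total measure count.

Basic parallel period: 4 + 4 = 8 bars.
8 (basic form) + 2 (cadential extension) + 1 (extra statement) = 11.
The elision shares a bar with the next section but does not change this unit's count.

11 measures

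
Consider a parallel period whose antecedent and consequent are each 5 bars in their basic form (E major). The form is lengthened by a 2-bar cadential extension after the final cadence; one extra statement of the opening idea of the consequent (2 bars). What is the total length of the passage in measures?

14 measures

Basic parallel period: 5 + 5 = 10 bars.
10 (basic form) + 2 (cadential extension) + 2 (extra statement) = 14.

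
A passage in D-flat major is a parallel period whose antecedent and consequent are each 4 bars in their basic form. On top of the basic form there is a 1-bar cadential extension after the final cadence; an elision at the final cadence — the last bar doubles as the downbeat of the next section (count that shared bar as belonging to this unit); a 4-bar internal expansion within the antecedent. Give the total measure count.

Basic parallel period: 4 + 4 = 8 bars.
8 (basic form) + 1 (cadential extension) + 4 (internal expansion) = 13.
The elision shares a bar with the next section but does not change this unit's count.

13 measures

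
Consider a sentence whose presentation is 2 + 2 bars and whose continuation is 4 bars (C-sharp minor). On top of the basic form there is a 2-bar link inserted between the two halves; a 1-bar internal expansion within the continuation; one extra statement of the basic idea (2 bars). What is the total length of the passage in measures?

Basic sentence: 2 + 2 + 4 = 8 bars.
8 (basic form) + 2 (link) + 1 (internal expansion) + 2 (extra statement) = 13.

13 measures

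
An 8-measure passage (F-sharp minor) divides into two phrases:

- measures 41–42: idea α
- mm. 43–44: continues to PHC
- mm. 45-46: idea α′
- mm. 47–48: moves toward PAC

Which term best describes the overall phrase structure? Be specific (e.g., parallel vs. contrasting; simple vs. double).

Phrase 1 ends with a Phrygian half cadence (weaker) and phrase 2 with a perfect authentic cadence (stronger): antecedent + consequent = a period.
The two phrases open with the same material (α / α′), so the period is parallel.

parallel period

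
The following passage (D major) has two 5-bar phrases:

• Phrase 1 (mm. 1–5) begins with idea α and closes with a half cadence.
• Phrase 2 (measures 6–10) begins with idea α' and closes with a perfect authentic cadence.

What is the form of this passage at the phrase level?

parallel period

Phrase 1 ends with a half cadence (weaker) and phrase 2 with a perfect authentic cadence (stronger): antecedent + consequent = a period.
The two phrases open with the same material (α / α'), so the period is parallel.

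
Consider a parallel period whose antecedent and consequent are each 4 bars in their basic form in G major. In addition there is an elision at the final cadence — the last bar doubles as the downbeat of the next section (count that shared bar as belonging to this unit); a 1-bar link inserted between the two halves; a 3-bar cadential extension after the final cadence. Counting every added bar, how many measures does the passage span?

12 measures

Basic parallel period: 4 + 4 = 8 bars.
8 (basic form) + 1 (link) + 3 (cadential extension) = 12.
The elision shares a bar with the next section but does not change this unit's count.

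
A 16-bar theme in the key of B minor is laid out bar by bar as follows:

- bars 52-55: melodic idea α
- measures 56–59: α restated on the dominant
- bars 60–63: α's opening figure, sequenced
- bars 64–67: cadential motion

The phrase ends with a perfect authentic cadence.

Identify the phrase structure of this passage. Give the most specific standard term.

Basic idea (bars 52–55) + its repetition (bars 56–59) form the presentation; fragmentation and cadence (mm. 60–67) form the continuation — the 16-bar whole is a sentence.

sentence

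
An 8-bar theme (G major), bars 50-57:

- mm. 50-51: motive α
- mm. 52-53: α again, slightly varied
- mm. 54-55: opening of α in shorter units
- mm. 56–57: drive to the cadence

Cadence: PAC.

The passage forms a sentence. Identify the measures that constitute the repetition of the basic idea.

measures 52–53

The presentation of a sentence is the basic idea (bars 50-51) plus its repetition (mm. 52–53); the repetition of the basic idea is therefore measures 52–53.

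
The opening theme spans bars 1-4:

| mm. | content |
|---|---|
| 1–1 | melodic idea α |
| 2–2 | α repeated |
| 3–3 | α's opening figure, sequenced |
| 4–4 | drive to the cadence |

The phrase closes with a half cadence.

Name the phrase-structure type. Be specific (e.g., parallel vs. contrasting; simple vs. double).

sentence

Basic idea (bar 1) + its repetition (m. 2) form the presentation; fragmentation and cadence (mm. 3-4) form the continuation — the 4-bar whole is a sentence.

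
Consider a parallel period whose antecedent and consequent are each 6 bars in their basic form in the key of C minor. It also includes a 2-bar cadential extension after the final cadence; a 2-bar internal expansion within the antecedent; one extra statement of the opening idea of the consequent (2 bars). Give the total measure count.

18 measures

Basic parallel period: 6 + 6 = 12 bars.
12 (basic form) + 2 (cadential extension) + 2 (internal expansion) + 2 (extra statement) = 18.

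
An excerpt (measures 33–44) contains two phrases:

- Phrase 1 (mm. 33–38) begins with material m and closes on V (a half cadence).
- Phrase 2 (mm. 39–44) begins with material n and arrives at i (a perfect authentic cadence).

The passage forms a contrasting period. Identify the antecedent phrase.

The phrase ending with the weaker cadence (half cadence) is the antecedent; the one ending more conclusively (perfect authentic cadence) is the consequent. The antecedent is phrase 1.

phrase 1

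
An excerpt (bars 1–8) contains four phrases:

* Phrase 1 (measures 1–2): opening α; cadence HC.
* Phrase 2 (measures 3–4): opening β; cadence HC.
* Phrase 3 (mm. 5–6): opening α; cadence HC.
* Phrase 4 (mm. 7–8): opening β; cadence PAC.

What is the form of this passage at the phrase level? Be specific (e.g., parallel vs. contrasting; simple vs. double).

Four phrases in two halves: the first half (measures 1-4) ends with a half cadence, the second (mm. 5–8) with a perfect authentic cadence — a large antecedent–consequent pair, i.e. a double period.
Phrase 3 begins with the same material as phrase 1, making it parallel.

parallel double period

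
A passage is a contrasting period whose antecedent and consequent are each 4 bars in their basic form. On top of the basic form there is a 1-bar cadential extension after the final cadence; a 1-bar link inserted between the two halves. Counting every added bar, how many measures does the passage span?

Basic contrasting period: 4 + 4 = 8 bars.
8 (basic form) + 1 (cadential extension) + 1 (link) = 10.

10 measures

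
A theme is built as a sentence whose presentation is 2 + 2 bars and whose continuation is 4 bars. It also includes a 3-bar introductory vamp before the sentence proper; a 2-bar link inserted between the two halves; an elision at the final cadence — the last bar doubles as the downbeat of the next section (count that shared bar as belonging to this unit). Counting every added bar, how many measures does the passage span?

13 measures

Basic sentence: 2 + 2 + 4 = 8 bars.
8 (basic form) + 3 (introduction) + 2 (link) = 13.
The elision shares a bar with the next section but does not change this unit's count.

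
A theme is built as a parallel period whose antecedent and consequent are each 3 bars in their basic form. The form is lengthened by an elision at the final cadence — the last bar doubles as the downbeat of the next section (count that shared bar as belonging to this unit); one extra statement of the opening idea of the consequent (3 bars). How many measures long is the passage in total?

Basic parallel period: 3 + 3 = 6 bars.
6 (basic form) + 3 (extra statement) = 9.
The elision shares a bar with the next section but does not change this unit's count.

9 measures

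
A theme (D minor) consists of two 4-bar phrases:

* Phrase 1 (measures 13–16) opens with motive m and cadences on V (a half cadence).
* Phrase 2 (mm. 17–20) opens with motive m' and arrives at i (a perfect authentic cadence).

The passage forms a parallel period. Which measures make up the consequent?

The phrase ending with the weaker cadence (half cadence) is the antecedent; the one ending more conclusively (perfect authentic cadence) is the consequent. The consequent is measures 17–20.

measures 17–20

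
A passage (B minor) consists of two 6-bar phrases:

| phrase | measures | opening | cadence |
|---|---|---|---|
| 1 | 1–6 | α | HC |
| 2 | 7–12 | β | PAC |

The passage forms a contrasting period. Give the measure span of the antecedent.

The phrase ending with the weaker cadence (half cadence) is the antecedent; the one ending more conclusively (perfect authentic cadence) is the consequent. The antecedent is measures 1–6.

measures 1–6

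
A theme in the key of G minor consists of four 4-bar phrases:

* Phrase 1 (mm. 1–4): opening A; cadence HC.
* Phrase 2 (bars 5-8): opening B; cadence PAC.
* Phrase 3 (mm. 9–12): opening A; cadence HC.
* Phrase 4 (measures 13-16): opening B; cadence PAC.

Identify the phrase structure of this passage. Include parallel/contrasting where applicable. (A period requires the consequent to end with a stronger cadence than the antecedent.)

The cadence pattern HC–PAC–HC–PAC is weak–strong twice, and phrases 3–4 restate phrases 1–2: a period heard twice, not a double period (which would end weakly at phrase 2).

repeated period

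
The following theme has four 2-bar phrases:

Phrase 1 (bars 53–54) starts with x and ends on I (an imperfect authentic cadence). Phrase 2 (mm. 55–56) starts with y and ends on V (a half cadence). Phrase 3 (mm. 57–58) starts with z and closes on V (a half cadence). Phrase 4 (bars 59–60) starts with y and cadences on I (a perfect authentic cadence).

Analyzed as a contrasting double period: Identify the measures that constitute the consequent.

In a double period the four phrases pair into a large antecedent (phrases 1–2, ending half cadence) and a large consequent (phrases 3–4, ending perfect authentic cadence). The consequent spans mm. 57–60.

measures 57–60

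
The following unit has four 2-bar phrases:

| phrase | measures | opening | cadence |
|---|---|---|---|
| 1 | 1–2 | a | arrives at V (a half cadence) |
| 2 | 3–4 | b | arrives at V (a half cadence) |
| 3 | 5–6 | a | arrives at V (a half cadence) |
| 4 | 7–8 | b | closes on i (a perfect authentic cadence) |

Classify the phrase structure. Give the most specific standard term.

Four phrases in two halves: the first half (bars 1-4) ends with a half cadence, the second (bars 5–8) with a perfect authentic cadence — a large antecedent–consequent pair, i.e. a double period.
Phrase 3 begins with the same material as phrase 1, making it parallel.

parallel double period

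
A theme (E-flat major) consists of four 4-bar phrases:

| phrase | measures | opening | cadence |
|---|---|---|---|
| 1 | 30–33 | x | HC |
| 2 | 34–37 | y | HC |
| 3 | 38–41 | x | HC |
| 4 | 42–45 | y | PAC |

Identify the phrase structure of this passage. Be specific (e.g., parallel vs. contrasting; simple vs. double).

Four phrases in two halves: the first half (mm. 30–37) ends with a half cadence, the second (mm. 38–45) with a perfect authentic cadence — a large antecedent–consequent pair, i.e. a double period.
Phrase 3 begins with the same material as phrase 1, making it parallel.

parallel double period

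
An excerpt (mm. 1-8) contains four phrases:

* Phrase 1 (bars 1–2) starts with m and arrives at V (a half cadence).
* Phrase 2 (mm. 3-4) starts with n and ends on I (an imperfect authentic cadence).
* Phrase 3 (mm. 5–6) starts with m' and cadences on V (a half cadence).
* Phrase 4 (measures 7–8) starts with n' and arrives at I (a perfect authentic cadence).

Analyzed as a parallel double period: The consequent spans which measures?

In a double period the four phrases pair into a large antecedent (phrases 1–2, ending imperfect authentic cadence) and a large consequent (phrases 3–4, ending perfect authentic cadence). The consequent spans mm. 5–8.

measures 5–8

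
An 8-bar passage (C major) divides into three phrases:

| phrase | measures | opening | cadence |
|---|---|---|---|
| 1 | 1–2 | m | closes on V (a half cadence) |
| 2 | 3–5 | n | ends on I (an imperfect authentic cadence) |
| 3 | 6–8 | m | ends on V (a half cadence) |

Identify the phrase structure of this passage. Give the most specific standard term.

phrase group

The final phrase closes with a half cadence, which is not stronger than the preceding imperfect authentic cadence; the 3 phrases lack an overall antecedent–consequent design and so form a phrase group.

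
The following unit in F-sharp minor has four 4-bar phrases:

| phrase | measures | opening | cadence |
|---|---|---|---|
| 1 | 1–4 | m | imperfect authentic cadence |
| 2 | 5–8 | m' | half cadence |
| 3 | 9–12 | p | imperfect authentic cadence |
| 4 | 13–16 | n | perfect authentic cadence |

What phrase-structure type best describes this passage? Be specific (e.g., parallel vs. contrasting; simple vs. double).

contrasting double period

Four phrases in two halves: the first half (measures 1–8) ends with a half cadence, the second (mm. 9–16) with a perfect authentic cadence — a large antecedent–consequent pair, i.e. a double period.
Phrase 3 begins with different material from phrase 1, making it contrasting.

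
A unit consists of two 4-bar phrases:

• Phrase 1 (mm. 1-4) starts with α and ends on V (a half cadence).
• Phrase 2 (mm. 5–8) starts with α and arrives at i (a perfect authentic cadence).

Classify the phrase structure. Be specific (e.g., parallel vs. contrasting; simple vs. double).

parallel period

Phrase 1 ends with a half cadence (weaker) and phrase 2 with a perfect authentic cadence (stronger): antecedent + consequent = a period.
The two phrases open with the same material (α / α), so the period is parallel.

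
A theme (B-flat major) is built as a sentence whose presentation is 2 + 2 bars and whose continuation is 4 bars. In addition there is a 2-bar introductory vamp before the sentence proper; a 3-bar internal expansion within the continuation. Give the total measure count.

13 measures

Basic sentence: 2 + 2 + 4 = 8 bars.
8 (basic form) + 2 (introduction) + 3 (internal expansion) = 13.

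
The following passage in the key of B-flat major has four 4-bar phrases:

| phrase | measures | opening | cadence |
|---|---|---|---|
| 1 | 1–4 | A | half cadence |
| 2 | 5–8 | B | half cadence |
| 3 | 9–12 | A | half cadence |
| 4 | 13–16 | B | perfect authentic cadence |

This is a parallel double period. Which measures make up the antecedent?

measures 1–8

In a double period the first pair of phrases (ending half cadence) is the large antecedent and the second pair (ending perfect authentic cadence) is the large consequent; the antecedent is measures 1–8.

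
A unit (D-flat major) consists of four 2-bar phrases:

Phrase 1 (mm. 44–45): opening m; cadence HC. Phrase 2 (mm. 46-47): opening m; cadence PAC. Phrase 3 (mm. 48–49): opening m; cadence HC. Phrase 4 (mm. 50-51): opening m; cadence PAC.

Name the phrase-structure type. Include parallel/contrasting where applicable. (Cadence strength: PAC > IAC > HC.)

repeated period

The cadence pattern HC–PAC–HC–PAC is weak–strong twice, and phrases 3–4 restate phrases 1–2: a period heard twice, not a double period (which would end weakly at phrase 2).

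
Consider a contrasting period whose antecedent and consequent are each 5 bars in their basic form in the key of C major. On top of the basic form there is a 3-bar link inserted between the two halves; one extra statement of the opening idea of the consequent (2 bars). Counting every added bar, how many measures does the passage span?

Basic contrasting period: 5 + 5 = 10 bars.
10 (basic form) + 3 (link) + 2 (extra statement) = 15.

15 measures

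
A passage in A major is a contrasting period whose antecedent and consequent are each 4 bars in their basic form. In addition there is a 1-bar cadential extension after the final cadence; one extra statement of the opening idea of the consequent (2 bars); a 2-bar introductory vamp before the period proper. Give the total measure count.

Basic contrasting period: 4 + 4 = 8 bars.
8 (basic form) + 1 (cadential extension) + 2 (extra statement) + 2 (introduction) = 13.

13 measures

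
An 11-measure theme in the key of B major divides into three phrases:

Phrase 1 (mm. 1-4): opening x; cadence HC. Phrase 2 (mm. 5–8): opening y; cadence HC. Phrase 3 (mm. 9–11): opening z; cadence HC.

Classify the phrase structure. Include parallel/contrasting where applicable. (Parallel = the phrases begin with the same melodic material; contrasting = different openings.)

The final phrase closes with a half cadence, which is not stronger than the preceding half cadence; the 3 phrases lack an overall antecedent–consequent design and so form a phrase group.

phrase group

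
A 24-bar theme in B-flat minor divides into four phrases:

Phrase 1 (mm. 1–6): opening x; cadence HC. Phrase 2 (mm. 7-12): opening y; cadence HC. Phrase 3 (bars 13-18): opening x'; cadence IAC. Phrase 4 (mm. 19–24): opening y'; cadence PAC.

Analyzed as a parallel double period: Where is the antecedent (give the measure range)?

In a double period the four phrases pair into a large antecedent (phrases 1–2, ending half cadence) and a large consequent (phrases 3–4, ending perfect authentic cadence). The antecedent spans mm. 1–12.

measures 1–12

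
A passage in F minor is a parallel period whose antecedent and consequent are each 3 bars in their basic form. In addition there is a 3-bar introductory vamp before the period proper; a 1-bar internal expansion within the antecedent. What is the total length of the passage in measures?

10 measures

Basic parallel period: 3 + 3 = 6 bars.
6 (basic form) + 3 (introduction) + 1 (internal expansion) = 10.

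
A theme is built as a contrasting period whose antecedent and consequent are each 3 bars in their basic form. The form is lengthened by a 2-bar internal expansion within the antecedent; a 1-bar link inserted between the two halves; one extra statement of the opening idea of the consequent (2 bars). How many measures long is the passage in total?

Basic contrasting period: 3 + 3 = 6 bars.
6 (basic form) + 2 (internal expansion) + 1 (link) + 2 (extra statement) = 11.

11 measures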